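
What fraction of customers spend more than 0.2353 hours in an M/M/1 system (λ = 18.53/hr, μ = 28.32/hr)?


W ~ Exponential(μ−λ) for M/M/1.
μ − λ = 28.32 − 18.53 = 9.7900
P(W > t) = e^{−(μ−λ)t} = e^{−2.3036} = 0.099900

Final: 0.099900


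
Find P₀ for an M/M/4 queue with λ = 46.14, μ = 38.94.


a = λ/μ = 46.14/38.94 = 1.1849; ρ = a/c = 0.2962
Σ_{k=0}^{3} a^k/k! (terms k=0..3) = 1.00000 + 1.18490 + 0.70199 + 0.27726 = 3.16416
Tail: a^4/(4!(1−ρ)) = 1.97118/(24·0.7038) = 0.11670
P₀ = 1/(3.16416 + 0.11670) = 1/3.28086 = 0.304798

Final: 0.304798


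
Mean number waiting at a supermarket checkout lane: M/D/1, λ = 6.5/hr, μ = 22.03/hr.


ρ = 6.5/22.03 = 0.2951
M/D/1: Lq = ρ²/(2(1−ρ)) = 0.08706/(2·0.7049) = 0.06175

Final: 0.06175


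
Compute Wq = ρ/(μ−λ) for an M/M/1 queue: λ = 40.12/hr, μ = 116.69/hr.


ρ = 40.12/116.69 = 0.3438
Wq = ρ/(μ−λ) = 0.3438/(116.69 − 40.12) = 0.3438/76.57 = 0.004490 hr

Final: 0.004490 hr


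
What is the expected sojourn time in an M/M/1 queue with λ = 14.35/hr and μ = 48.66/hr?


W = 1/(μ−λ) = 1/(48.66 − 14.35) = 1/34.31 = 0.02915 hr

Final: 0.02915 hr


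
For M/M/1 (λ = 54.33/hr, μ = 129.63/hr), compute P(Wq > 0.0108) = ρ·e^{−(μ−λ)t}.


ρ = 54.33/129.63 = 0.4191
P(Wq > t) = ρ·e^{−(μ−λ)t} = 0.4191·e^{−0.8132}
= 0.4191·0.443419 = 0.185844

Final: 0.185844


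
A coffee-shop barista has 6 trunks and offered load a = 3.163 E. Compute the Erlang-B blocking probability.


B(c,a) = (a^c/c!) / Σ_{k=0}^{c} a^k/k!
a^6/6! = 1.390794
Σ terms (k=0..6): 1.00000 + 3.16300 + 5.00228 + 5.27408 + 4.17048 + 2.63824 + 1.39079 = 22.638871
B = 1.390794/22.638871 = 0.061434

Final: 0.061434


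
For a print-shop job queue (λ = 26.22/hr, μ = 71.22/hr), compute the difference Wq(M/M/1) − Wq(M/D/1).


ρ = 26.22/71.22 = 0.3682
Wq(M/M/1) = ρ/(μ−λ) = 0.3682/45.00 = 0.008181 hr
Wq(M/D/1) = ρ/(2(μ−λ)) = 0.004091 hr
Savings = 0.008181 − 0.004091 = 0.004091 hr

Final: 0.004091 hr


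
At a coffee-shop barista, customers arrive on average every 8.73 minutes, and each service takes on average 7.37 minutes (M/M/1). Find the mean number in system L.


λ = 60/8.73 = 6.8729 /hr
μ = 60/7.37 = 8.1411 /hr
ρ = λ/μ = 6.8729/8.1411 = 0.8442
L = ρ/(1−ρ) = 0.8442/0.1558 = 5.4191

Final: 5.4191


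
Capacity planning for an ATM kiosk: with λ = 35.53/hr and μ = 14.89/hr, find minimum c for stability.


Stability requires cμ > λ ⇔ c > λ/μ.
λ/μ = 35.53/14.89 = 2.3862
Minimum integer c = ⌊2.3862⌋ + 1 = 3
Check: 3·14.89 = 44.67 > 35.53, while 2·14.89 = 29.78 ≤ 35.53

Final: 3 servers


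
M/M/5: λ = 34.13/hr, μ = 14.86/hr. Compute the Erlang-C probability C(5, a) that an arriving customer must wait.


a = λ/μ = 2.2968; ρ = a/5 = 0.4594
P₀ = 0.099027 (from M/M/c formula)
C(c,a) = [a^c/(c!(1−ρ))]·P₀ = [63.91273/(120·0.5406)]·0.099027
= 0.98513·0.099027 = 0.097554

Final: 0.097554


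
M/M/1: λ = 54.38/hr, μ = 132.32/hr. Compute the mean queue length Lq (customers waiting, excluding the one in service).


ρ = 54.38/132.32 = 0.4110
Lq = ρ²/(1−ρ) = 0.1689/0.5890 = 0.2867

Final: 0.2867


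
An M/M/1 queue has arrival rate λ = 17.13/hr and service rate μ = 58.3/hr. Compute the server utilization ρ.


ρ = λ/μ = 17.13/58.3 = 0.2938

Final: 0.2938


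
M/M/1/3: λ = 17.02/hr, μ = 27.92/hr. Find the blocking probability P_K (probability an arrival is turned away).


ρ = λ/μ = 17.02/27.92 = 0.6096
P_K = (1−ρ)ρ^K/(1−ρ^(K+1)) = (0.3904·0.226533)/(1 − 0.138095)
= 0.088439/0.861905 = 0.102609

Final: 0.102609


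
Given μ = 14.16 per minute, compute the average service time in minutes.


Mean service time = 1/μ = 1/14.16 minute = 0.07062 minute
In minutes: 0.07062 × 1 = 0.07062 min

Final: 0.07062 min


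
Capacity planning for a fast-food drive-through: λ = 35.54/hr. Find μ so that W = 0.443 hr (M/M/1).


W = 1/(μ−λ) ⇒ μ − λ = 1/W = 1/0.443 = 2.2573
μ = λ + 1/W = 35.54 + 2.2573 = 37.7973 per hr

Final: 37.7973 /hr


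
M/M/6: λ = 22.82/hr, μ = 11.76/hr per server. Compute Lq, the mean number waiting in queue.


a = λ/μ = 1.9405; ρ = a/6 = 0.3234
P₀ = 0.143459
Lq = P₀·a^c·ρ / (c!·(1−ρ)²) = 0.143459·53.38877·0.3234/(720·0.45777)
= 0.007515

Final: 0.007515


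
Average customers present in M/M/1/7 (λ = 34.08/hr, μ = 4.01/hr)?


ρ = 34.08/4.01 = 8.4988
L = ρ[1 − (K+1)ρ^K + Kρ^(K+1)] / [(1−ρ)(1−ρ^(K+1))]
Numerator: 8.4988·(1 − 8·3202480.502424 + 7·27217091.152771) = 1401442647.208042
Denominator: (-7.4988)·(-27217090.152771) = 204094239.624398
L = 1401442647.208042/204094239.624398 = 6.8666

Final: 6.8666


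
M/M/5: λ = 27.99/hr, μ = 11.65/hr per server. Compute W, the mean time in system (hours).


a = 2.4026; ρ = 0.4805; P₀ = 0.088710
Lq = P₀·a^c·ρ/(c!(1−ρ)²) = 0.10537
Wq = Lq/λ = 0.10537/27.99 = 0.003765 hr
W = Wq + 1/μ = 0.003765 + 0.08584 = 0.08960 hr

Final: 0.08960 hr


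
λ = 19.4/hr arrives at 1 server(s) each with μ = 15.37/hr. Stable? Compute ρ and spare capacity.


Total capacity cμ = 1·15.37 = 15.37/hr
ρ = λ/(cμ) = 19.4/15.37 = 1.2622
Stable ⇔ ρ < 1: NO
Spare capacity = cμ − λ = 15.37 − 19.4 = -4.03/hr

Final: ρ = 1.2622; unstable; margin = -4.03/hr


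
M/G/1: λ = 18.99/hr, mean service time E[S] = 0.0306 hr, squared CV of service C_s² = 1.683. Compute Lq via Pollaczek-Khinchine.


ρ = λ·E[S] = 18.99·0.0306 = 0.5811
Lq = ρ²(1+C_s²)/(2(1−ρ)) = 0.3377·(1+1.683)/(2·0.4189)
= 0.3377·2.6830/0.8378 = 1.08135

Final: 1.08135


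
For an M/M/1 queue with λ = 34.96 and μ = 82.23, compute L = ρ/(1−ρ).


ρ = λ/μ = 34.96/82.23 = 0.4251
L = ρ/(1−ρ) = 0.4251/(1 − 0.4251) = 0.4251/0.5749 = 0.7396

Final: 0.7396


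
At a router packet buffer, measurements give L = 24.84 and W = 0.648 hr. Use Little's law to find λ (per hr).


λ = L/W = 24.84/0.648 = 38.3333 /hr

Final: 38.3333 /hr


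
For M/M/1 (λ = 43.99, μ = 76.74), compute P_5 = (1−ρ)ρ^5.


ρ = 43.99/76.74 = 0.5732
P_n = (1−ρ)·ρ^n = (1 − 0.5732)·0.5732^5 = 0.4268·0.061896 = 0.026415

Final: 0.026415


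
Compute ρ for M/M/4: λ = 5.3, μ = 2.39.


ρ = λ/(cμ) = 5.3/(4·2.39) = 5.3/9.56 = 0.5544

Final: 0.5544


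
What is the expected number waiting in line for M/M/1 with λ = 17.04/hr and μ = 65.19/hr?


ρ = 17.04/65.19 = 0.2614
Lq = ρ²/(1−ρ) = 0.06832/0.7386 = 0.09250

Final: 0.09250


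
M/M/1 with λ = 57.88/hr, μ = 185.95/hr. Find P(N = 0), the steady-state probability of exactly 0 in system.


ρ = 57.88/185.95 = 0.3113
P_n = (1−ρ)·ρ^n = (1 − 0.3113)·0.3113^0 = 0.6887·1.000000 = 0.688734

Final: 0.688734


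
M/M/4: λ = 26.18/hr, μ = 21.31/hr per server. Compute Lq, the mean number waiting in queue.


a = λ/μ = 1.2285; ρ = a/4 = 0.3071
P₀ = 0.291613
Lq = P₀·a^c·ρ / (c!·(1−ρ)²) = 0.291613·2.27795·0.3071/(24·0.48006)
= 0.01771

Final: 0.01771


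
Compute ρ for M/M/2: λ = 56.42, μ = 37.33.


ρ = λ/(cμ) = 56.42/(2·37.33) = 56.42/74.66 = 0.7557

Final: 0.7557


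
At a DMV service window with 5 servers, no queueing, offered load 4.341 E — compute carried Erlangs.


B(5,4.341) = 0.229233 (Erlang-B)
Carried load = a(1 − B) = 4.341·(1 − 0.229233) = 4.341·0.770767 = 3.3459 E

Final: 3.3459 Erlangs


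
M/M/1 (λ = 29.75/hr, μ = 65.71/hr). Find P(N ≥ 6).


ρ = 29.75/65.71 = 0.4527
P(N ≥ n) = ρ^n = 0.4527^6 = 0.008613

Final: 0.008613


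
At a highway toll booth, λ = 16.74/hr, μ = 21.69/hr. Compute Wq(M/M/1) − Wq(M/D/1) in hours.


ρ = 16.74/21.69 = 0.7718
Wq(M/M/1) = ρ/(μ−λ) = 0.7718/4.95 = 0.15592 hr
Wq(M/D/1) = ρ/(2(μ−λ)) = 0.07796 hr
Savings = 0.15592 − 0.07796 = 0.07796 hr

Final: 0.07796 hr


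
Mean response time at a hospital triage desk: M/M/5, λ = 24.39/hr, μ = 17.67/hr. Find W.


a = 1.3803; ρ = 0.2761; P₀ = 0.251247
Lq = P₀·a^c·ρ/(c!(1−ρ)²) = 0.005526
Wq = Lq/λ = 0.005526/24.39 = 0.0002266 hr
W = Wq + 1/μ = 0.0002266 + 0.05659 = 0.05682 hr

Final: 0.05682 hr


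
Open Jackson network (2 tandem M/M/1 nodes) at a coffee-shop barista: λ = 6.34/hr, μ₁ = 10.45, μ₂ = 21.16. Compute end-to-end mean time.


Each node sees arrival rate λ = 6.34/hr (tandem ⇒ throughput preserved).
W₁ = 1/(μ₁−λ) = 1/(10.45−6.34) = 0.24331 hr
W₂ = 1/(μ₂−λ) = 1/(21.16−6.34) = 0.06748 hr
W_total = W₁ + W₂ = 0.24331 + 0.06748 = 0.31079 hr

Final: 0.31079 hr


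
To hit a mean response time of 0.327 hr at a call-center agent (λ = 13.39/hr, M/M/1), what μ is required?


W = 1/(μ−λ) ⇒ μ − λ = 1/W = 1/0.327 = 3.0581
μ = λ + 1/W = 13.39 + 3.0581 = 16.4481 per hr

Final: 16.4481 /hr


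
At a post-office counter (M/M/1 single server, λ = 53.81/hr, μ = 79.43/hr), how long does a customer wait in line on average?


ρ = 53.81/79.43 = 0.6775
Wq = ρ/(μ−λ) = 0.6775/(79.43 − 53.81) = 0.6775/25.62 = 0.02644 hr

Final: 0.02644 hr


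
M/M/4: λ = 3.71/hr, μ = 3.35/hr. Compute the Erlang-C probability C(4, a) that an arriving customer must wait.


a = λ/μ = 1.1075; ρ = a/4 = 0.2769
P₀ = 0.329625 (from M/M/c formula)
C(c,a) = [a^c/(c!(1−ρ))]·P₀ = [1.50424/(24·0.7231)]·0.329625
= 0.08667·0.329625 = 0.028570

Final: 0.028570


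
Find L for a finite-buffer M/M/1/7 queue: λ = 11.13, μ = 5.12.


ρ = 11.13/5.12 = 2.1738
L = ρ[1 − (K+1)ρ^K + Kρ^(K+1)] / [(1−ρ)(1−ρ^(K+1))]
Numerator: 2.1738·(1 − 8·229.391026 + 7·498.656664) = 3600.877679
Denominator: (-1.1738)·(-497.656664) = 584.163388
L = 3600.877679/584.163388 = 6.1642

Final: 6.1642


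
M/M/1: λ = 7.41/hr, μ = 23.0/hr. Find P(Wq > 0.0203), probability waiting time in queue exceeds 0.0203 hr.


ρ = 7.41/23.0 = 0.3222
P(Wq > t) = ρ·e^{−(μ−λ)t} = 0.3222·e^{−0.3165}
= 0.3222·0.728712 = 0.234772

Final: 0.234772


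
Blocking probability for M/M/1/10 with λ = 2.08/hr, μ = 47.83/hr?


ρ = λ/μ = 2.08/47.83 = 0.04349
P_K = (1−ρ)ρ^K/(1−ρ^(K+1)) = (0.9565·2.419e-14)/(1 − 1.052e-15)
= 2.314e-14/1.000000 = 2.314e-14

Final: 2.314e-14


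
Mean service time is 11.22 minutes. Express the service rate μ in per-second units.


μ = 1/(service time) in consistent units.
1 second = 0.0166667 min, so μ = 0.0166667/11.22 = 0.001485 per second

Final: 0.001485 /sec


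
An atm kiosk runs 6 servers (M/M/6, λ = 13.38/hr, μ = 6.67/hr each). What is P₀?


a = λ/μ = 13.38/6.67 = 2.0060; ρ = a/c = 0.3343
Σ_{k=0}^{5} a^k/k! (terms k=0..5) = 1.00000 + 2.00600 + 2.01201 + 1.34536 + 0.67470 + 0.27069 = 7.30876
Tail: a^6/(6!(1−ρ)) = 65.16009/(720·0.6657) = 0.13595
P₀ = 1/(7.30876 + 0.13595) = 1/7.44471 = 0.134323

Final: 0.134323


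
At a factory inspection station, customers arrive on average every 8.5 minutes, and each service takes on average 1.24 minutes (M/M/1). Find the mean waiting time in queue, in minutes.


λ = 60/8.5 = 7.0588 /hr
μ = 60/1.24 = 48.3871 /hr
ρ = λ/μ = 7.0588/48.3871 = 0.1459
Wq = ρ/(μ−λ) = 0.1459/(48.3871−7.0588) = 0.003530 hr
In minutes: 0.003530·60 = 0.2118 min

Final: 0.2118 min


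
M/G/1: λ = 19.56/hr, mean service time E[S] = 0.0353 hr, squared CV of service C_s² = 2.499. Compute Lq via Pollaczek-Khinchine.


ρ = λ·E[S] = 19.56·0.0353 = 0.6905
Lq = ρ²(1+C_s²)/(2(1−ρ)) = 0.4767·(1+2.499)/(2·0.3095)
= 0.4767·3.4990/0.6191 = 2.69461

Final: 2.69461


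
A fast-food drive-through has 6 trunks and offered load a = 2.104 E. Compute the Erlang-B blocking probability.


B(c,a) = (a^c/c!) / Σ_{k=0}^{c} a^k/k!
a^6/6! = 0.120487
Σ terms (k=0..6): 1.00000 + 2.10400 + 2.21341 + 1.55234 + 0.81653 + 0.34360 + 0.12049 = 8.150357
B = 0.120487/8.150357 = 0.014783

Final: 0.014783


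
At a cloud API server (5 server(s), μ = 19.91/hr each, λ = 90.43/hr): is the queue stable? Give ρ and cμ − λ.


Total capacity cμ = 5·19.91 = 99.55/hr
ρ = λ/(cμ) = 90.43/99.55 = 0.9084
Stable ⇔ ρ < 1: YES
Spare capacity = cμ − λ = 99.55 − 90.43 = 9.12/hr

Final: ρ = 0.9084; stable; margin = 9.12/hr


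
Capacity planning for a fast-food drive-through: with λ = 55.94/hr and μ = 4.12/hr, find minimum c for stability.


Stability requires cμ > λ ⇔ c > λ/μ.
λ/μ = 55.94/4.12 = 13.5777
Minimum integer c = ⌊13.5777⌋ + 1 = 14
Check: 14·4.12 = 57.68 > 55.94, while 13·4.12 = 53.56 ≤ 55.94

Final: 14 servers


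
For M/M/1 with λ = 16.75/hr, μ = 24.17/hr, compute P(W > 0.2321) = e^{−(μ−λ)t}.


W ~ Exponential(μ−λ) for M/M/1.
μ − λ = 24.17 − 16.75 = 7.4200
P(W > t) = e^{−(μ−λ)t} = e^{−1.7222} = 0.178676

Final: 0.178676


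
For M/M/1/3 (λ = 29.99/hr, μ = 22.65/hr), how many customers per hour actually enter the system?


ρ = 1.3241; P_K = (1−ρ)ρ^3/(1−ρ^4) = 0.362785
λ_eff = λ(1 − P_K) = 29.99·(1 − 0.362785) = 29.99·0.637215 = 19.1101 /hr

Final: 19.1101 /hr


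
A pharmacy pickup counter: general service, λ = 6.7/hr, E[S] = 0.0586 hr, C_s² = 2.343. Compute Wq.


ρ = λ·E[S] = 6.7·0.0586 = 0.3926
E[S²] = E[S]²(1+C_s²) = 0.0586²·(1+2.343) = 0.011480
Wq = λ·E[S²]/(2(1−ρ)) = 6.7·0.011480/(2·0.6074) = 0.06332 hr

Final: 0.06332 hr


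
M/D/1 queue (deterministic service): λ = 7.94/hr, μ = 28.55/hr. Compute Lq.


ρ = 7.94/28.55 = 0.2781
M/D/1: Lq = ρ²/(2(1−ρ)) = 0.07734/(2·0.7219) = 0.05357

Final: 0.05357


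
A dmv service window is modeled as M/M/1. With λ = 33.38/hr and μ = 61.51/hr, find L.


ρ = λ/μ = 33.38/61.51 = 0.5427
L = ρ/(1−ρ) = 0.5427/(1 − 0.5427) = 0.5427/0.4573 = 1.1866

Final: 1.1866


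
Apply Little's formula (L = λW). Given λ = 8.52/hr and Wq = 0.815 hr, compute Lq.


Lq = λWq = 8.52·0.815 = 6.9438

Final: 6.9438


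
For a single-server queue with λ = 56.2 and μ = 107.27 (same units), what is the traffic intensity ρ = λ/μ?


ρ = λ/μ = 56.2/107.27 = 0.5239

Final: 0.5239


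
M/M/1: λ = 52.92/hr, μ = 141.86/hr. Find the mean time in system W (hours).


W = 1/(μ−λ) = 1/(141.86 − 52.92) = 1/88.94 = 0.01124 hr

Final: 0.01124 hr


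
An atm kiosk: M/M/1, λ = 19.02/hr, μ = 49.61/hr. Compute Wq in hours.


ρ = 19.02/49.61 = 0.3834
Wq = ρ/(μ−λ) = 0.3834/(49.61 − 19.02) = 0.3834/30.59 = 0.01253 hr

Final: 0.01253 hr


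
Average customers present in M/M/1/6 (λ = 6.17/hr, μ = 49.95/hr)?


ρ = 6.17/49.95 = 0.1235
L = ρ[1 − (K+1)ρ^K + Kρ^(K+1)] / [(1−ρ)(1−ρ^(K+1))]
Numerator: 0.1235·(1 − 7·0.000003552 + 6·0.0000004388) = 0.123521
Denominator: (0.8765)·(1.000000) = 0.876476
L = 0.123521/0.876476 = 0.1409

Final: 0.1409


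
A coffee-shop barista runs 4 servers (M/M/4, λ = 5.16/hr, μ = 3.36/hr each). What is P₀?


a = λ/μ = 5.16/3.36 = 1.5357; ρ = a/c = 0.3839
Σ_{k=0}^{3} a^k/k! (terms k=0..3) = 1.00000 + 1.53571 + 1.17921 + 0.60364 = 4.31857
Tail: a^4/(4!(1−ρ)) = 5.56214/(24·0.6161) = 0.37618
P₀ = 1/(4.31857 + 0.37618) = 1/4.69475 = 0.213004

Final: 0.213004


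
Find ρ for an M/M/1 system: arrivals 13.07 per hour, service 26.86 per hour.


ρ = λ/μ = 13.07/26.86 = 0.4866

Final: 0.4866


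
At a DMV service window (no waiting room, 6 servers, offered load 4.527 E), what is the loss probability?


B(c,a) = (a^c/c!) / Σ_{k=0}^{c} a^k/k!
a^6/6! = 11.954474
Σ terms (k=0..6): 1.00000 + 4.52700 + 10.24686 + 15.46252 + 17.49971 + 15.84423 + 11.95447 = 76.534796
B = 11.954474/76.534796 = 0.156197

Final: 0.156197


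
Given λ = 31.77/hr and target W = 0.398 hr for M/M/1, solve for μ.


W = 1/(μ−λ) ⇒ μ − λ = 1/W = 1/0.398 = 2.5126
μ = λ + 1/W = 31.77 + 2.5126 = 34.2826 per hr

Final: 34.2826 /hr


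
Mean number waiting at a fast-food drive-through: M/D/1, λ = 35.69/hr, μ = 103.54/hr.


ρ = 35.69/103.54 = 0.3447
M/D/1: Lq = ρ²/(2(1−ρ)) = 0.1188/(2·0.6553) = 0.09066

Final: 0.09066


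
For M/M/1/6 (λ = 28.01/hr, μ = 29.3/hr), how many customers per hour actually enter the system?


ρ = 0.9560; P_K = (1−ρ)ρ^6/(1−ρ^7) = 0.124302
λ_eff = λ(1 − P_K) = 28.01·(1 − 0.124302) = 28.01·0.875698 = 24.5283 /hr

Final: 24.5283 /hr


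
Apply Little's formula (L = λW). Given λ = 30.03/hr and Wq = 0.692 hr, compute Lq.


Lq = λWq = 30.03·0.692 = 20.7808

Final: 20.7808


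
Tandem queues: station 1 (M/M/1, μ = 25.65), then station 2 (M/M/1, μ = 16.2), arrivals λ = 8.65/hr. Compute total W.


Each node sees arrival rate λ = 8.65/hr (tandem ⇒ throughput preserved).
W₁ = 1/(μ₁−λ) = 1/(25.65−8.65) = 0.05882 hr
W₂ = 1/(μ₂−λ) = 1/(16.2−8.65) = 0.13245 hr
W_total = W₁ + W₂ = 0.05882 + 0.13245 = 0.19127 hr

Final: 0.19127 hr


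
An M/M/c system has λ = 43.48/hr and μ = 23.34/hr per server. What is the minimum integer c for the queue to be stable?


Stability requires cμ > λ ⇔ c > λ/μ.
λ/μ = 43.48/23.34 = 1.8629
Minimum integer c = ⌊1.8629⌋ + 1 = 2
Check: 2·23.34 = 46.68 > 43.48, while 1·23.34 = 23.34 ≤ 43.48

Final: 2 servers


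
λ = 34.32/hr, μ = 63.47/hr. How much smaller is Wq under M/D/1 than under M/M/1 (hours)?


ρ = 34.32/63.47 = 0.5407
Wq(M/M/1) = ρ/(μ−λ) = 0.5407/29.15 = 0.01855 hr
Wq(M/D/1) = ρ/(2(μ−λ)) = 0.009275 hr
Savings = 0.01855 − 0.009275 = 0.009275 hr

Final: 0.009275 hr


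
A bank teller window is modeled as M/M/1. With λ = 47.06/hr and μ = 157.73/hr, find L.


ρ = λ/μ = 47.06/157.73 = 0.2984
L = ρ/(1−ρ) = 0.2984/(1 − 0.2984) = 0.2984/0.7016 = 0.4252

Final: 0.4252


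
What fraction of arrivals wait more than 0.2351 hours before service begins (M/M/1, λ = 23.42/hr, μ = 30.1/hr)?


ρ = 23.42/30.1 = 0.7781
P(Wq > t) = ρ·e^{−(μ−λ)t} = 0.7781·e^{−1.5705}
= 0.7781·0.207948 = 0.161799

Final: 0.161799


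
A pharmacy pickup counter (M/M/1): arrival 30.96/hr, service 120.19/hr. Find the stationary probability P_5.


ρ = 30.96/120.19 = 0.2576
P_n = (1−ρ)·ρ^n = (1 − 0.2576)·0.2576^5 = 0.7424·0.001134 = 0.0008420

Final: 0.0008420


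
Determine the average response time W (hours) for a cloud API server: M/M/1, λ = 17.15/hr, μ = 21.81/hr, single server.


W = 1/(μ−λ) = 1/(21.81 − 17.15) = 1/4.66 = 0.2146 hr

Final: 0.2146 hr


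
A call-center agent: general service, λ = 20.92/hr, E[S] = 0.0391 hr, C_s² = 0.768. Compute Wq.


ρ = λ·E[S] = 20.92·0.0391 = 0.8180
E[S²] = E[S]²(1+C_s²) = 0.0391²·(1+0.768) = 0.002703
Wq = λ·E[S²]/(2(1−ρ)) = 20.92·0.002703/(2·0.1820) = 0.15532 hr

Final: 0.15532 hr


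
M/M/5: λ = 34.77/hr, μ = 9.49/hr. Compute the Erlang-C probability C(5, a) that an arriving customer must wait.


a = λ/μ = 3.6639; ρ = a/5 = 0.7328
P₀ = 0.020978 (from M/M/c formula)
C(c,a) = [a^c/(c!(1−ρ))]·P₀ = [660.22565/(120·0.2672)]·0.020978
= 20.58866·0.020978 = 0.431900

Final: 0.431900


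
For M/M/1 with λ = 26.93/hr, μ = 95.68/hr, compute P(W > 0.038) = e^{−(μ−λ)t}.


W ~ Exponential(μ−λ) for M/M/1.
μ − λ = 95.68 − 26.93 = 68.7500
P(W > t) = e^{−(μ−λ)t} = e^{−2.6125} = 0.073351

Final: 0.073351


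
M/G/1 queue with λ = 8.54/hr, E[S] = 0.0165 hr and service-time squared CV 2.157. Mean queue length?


ρ = λ·E[S] = 8.54·0.0165 = 0.1409
Lq = ρ²(1+C_s²)/(2(1−ρ)) = 0.01986·(1+2.157)/(2·0.8591)
= 0.01986·3.1570/1.7182 = 0.03648

Final: 0.03648


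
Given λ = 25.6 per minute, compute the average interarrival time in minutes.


Mean interarrival time = 1/λ = 1/25.6 minute = 0.03906 minute
In minutes: 0.03906 × 1 = 0.03906 min

Final: 0.03906 min


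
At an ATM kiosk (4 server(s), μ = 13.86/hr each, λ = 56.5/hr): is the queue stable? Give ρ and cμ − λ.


Total capacity cμ = 4·13.86 = 55.44/hr
ρ = λ/(cμ) = 56.5/55.44 = 1.0191
Stable ⇔ ρ < 1: NO
Spare capacity = cμ − λ = 55.44 − 56.5 = -1.06/hr

Final: ρ = 1.0191; unstable; margin = -1.06/hr


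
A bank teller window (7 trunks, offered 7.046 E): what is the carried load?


B(7,7.046) = 0.251716 (Erlang-B)
Carried load = a(1 − B) = 7.046·(1 − 0.251716) = 7.046·0.748284 = 5.2724 E

Final: 5.2724 Erlangs


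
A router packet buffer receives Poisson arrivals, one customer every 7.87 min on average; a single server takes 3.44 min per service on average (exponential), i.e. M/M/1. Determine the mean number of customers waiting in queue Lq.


λ = 60/7.87 = 7.6239 /hr
μ = 60/3.44 = 17.4419 /hr
ρ = λ/μ = 7.6239/17.4419 = 0.4371
Lq = ρ²/(1−ρ) = 0.1911/0.5629 = 0.3394

Final: 0.3394


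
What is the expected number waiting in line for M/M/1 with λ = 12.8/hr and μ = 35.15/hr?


ρ = 12.8/35.15 = 0.3642
Lq = ρ²/(1−ρ) = 0.1326/0.6358 = 0.2086

Final: 0.2086


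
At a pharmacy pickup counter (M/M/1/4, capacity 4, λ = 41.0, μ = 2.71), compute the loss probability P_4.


ρ = λ/μ = 41.0/2.71 = 15.1292
P_K = (1−ρ)ρ^K/(1−ρ^(K+1)) = (-14.1292·52391.190044)/(1 − 792634.240525)
= -740243.050480/-792633.240525 = 0.933904

Final: 0.933904


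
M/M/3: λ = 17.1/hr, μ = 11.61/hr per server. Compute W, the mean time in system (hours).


a = 1.4729; ρ = 0.4910; P₀ = 0.217218
Lq = P₀·a^c·ρ/(c!(1−ρ)²) = 0.21916
Wq = Lq/λ = 0.21916/17.1 = 0.01282 hr
W = Wq + 1/μ = 0.01282 + 0.08613 = 0.09895 hr

Final: 0.09895 hr


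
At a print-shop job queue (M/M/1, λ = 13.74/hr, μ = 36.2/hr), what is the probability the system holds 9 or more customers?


ρ = 13.74/36.2 = 0.3796
P(N ≥ n) = ρ^n = 0.3796^9 = 0.0001635

Final: 0.0001635


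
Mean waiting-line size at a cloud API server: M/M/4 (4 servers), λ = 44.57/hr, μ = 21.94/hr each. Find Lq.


a = λ/μ = 2.0314; ρ = a/4 = 0.5079
P₀ = 0.126041
Lq = P₀·a^c·ρ / (c!·(1−ρ)²) = 0.126041·17.03037·0.5079/(24·0.24220)
= 0.18754

Final: 0.18754


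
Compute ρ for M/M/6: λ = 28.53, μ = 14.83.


ρ = λ/(cμ) = 28.53/(6·14.83) = 28.53/88.98 = 0.3206

Final: 0.3206


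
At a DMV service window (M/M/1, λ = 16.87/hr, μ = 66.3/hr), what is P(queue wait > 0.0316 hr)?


ρ = 16.87/66.3 = 0.2544
P(Wq > t) = ρ·e^{−(μ−λ)t} = 0.2544·e^{−1.5620}
= 0.2544·0.209719 = 0.053363

Final: 0.053363


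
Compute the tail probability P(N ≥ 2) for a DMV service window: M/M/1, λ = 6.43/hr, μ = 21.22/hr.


ρ = 6.43/21.22 = 0.3030
P(N ≥ n) = ρ^n = 0.3030^2 = 0.091819

Final: 0.091819


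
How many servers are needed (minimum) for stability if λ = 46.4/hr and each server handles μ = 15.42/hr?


Stability requires cμ > λ ⇔ c > λ/μ.
λ/μ = 46.4/15.42 = 3.0091
Minimum integer c = ⌊3.0091⌋ + 1 = 4
Check: 4·15.42 = 61.68 > 46.4, while 3·15.42 = 46.26 ≤ 46.4

Final: 4 servers


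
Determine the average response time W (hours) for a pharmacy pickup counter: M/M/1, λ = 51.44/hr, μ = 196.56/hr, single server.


W = 1/(μ−λ) = 1/(196.56 − 51.44) = 1/145.12 = 0.006891 hr

Final: 0.006891 hr


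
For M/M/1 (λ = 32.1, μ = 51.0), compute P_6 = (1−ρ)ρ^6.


ρ = 32.1/51.0 = 0.6294
P_n = (1−ρ)·ρ^n = (1 − 0.6294)·0.6294^6 = 0.3706·0.062174 = 0.023041

Final: 0.023041


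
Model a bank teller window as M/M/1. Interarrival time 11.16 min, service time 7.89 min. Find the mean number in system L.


λ = 60/11.16 = 5.3763 /hr
μ = 60/7.89 = 7.6046 /hr
ρ = λ/μ = 5.3763/7.6046 = 0.7070
L = ρ/(1−ρ) = 0.7070/0.2930 = 2.4128

Final: 2.4128


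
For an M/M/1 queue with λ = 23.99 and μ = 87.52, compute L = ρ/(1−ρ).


ρ = λ/μ = 23.99/87.52 = 0.2741
L = ρ/(1−ρ) = 0.2741/(1 − 0.2741) = 0.2741/0.7259 = 0.3776

Final: 0.3776


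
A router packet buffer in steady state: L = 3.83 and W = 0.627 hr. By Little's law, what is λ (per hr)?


λ = L/W = 3.83/0.627 = 6.1085 /hr

Final: 6.1085 /hr


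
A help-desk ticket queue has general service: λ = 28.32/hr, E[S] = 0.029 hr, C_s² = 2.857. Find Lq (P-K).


ρ = λ·E[S] = 28.32·0.029 = 0.8213
Lq = ρ²(1+C_s²)/(2(1−ρ)) = 0.6745·(1+2.857)/(2·0.1787)
= 0.6745·3.8570/0.3574 = 7.27828

Final: 7.27828


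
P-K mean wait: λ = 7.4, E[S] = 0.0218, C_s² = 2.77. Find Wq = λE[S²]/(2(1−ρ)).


ρ = λ·E[S] = 7.4·0.0218 = 0.1613
E[S²] = E[S]²(1+C_s²) = 0.0218²·(1+2.77) = 0.001792
Wq = λ·E[S²]/(2(1−ρ)) = 7.4·0.001792/(2·0.8387) = 0.007904 hr

Final: 0.007904 hr


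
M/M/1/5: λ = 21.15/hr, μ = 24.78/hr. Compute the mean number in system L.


ρ = 21.15/24.78 = 0.8535
L = ρ[1 − (K+1)ρ^K + Kρ^(K+1)] / [(1−ρ)(1−ρ^(K+1))]
Numerator: 0.8535·(1 − 6·0.452945 + 5·0.386593) = 0.183759
Denominator: (0.1465)·(0.613407) = 0.089857
L = 0.183759/0.089857 = 2.0450

Final: 2.0450


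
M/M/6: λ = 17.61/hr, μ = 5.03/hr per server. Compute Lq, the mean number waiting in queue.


a = λ/μ = 3.5010; ρ = a/6 = 0.5835
P₀ = 0.028931
Lq = P₀·a^c·ρ / (c!·(1−ρ)²) = 0.028931·1841.40037·0.5835/(720·0.17347)
= 0.24888

Final: 0.24888


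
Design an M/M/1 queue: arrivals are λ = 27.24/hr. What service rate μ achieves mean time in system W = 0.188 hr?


W = 1/(μ−λ) ⇒ μ − λ = 1/W = 1/0.188 = 5.3191
μ = λ + 1/W = 27.24 + 5.3191 = 32.5591 per hr

Final: 32.5591 /hr


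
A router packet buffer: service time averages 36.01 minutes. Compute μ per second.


μ = 1/(service time) in consistent units.
1 second = 0.0166667 min, so μ = 0.0166667/36.01 = 0.0004628 per second

Final: 0.0004628 /sec


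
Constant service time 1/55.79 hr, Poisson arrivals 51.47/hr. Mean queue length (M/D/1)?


ρ = 51.47/55.79 = 0.9226
M/D/1: Lq = ρ²/(2(1−ρ)) = 0.8511/(2·0.07743) = 5.49589

Final: 5.49589


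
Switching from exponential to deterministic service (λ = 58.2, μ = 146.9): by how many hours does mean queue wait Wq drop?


ρ = 58.2/146.9 = 0.3962
Wq(M/M/1) = ρ/(μ−λ) = 0.3962/88.70 = 0.004467 hr
Wq(M/D/1) = ρ/(2(μ−λ)) = 0.002233 hr
Savings = 0.004467 − 0.002233 = 0.002233 hr

Final: 0.002233 hr


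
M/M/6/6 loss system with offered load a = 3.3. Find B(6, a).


B(c,a) = (a^c/c!) / Σ_{k=0}^{c} a^k/k!
a^6/6! = 1.793706
Σ terms (k=0..6): 1.00000 + 3.30000 + 5.44500 + 5.98950 + 4.94134 + 3.26128 + 1.79371 = 25.730826
B = 1.793706/25.730826 = 0.069710

Final: 0.069710


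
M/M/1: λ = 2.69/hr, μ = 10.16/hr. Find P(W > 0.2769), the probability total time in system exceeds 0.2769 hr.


W ~ Exponential(μ−λ) for M/M/1.
μ − λ = 10.16 − 2.69 = 7.4700
P(W > t) = e^{−(μ−λ)t} = e^{−2.0684} = 0.126382

Final: 0.126382


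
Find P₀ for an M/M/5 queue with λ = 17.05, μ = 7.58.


a = λ/μ = 17.05/7.58 = 2.2493; ρ = a/c = 0.4499
Σ_{k=0}^{4} a^k/k! (terms k=0..4) = 1.00000 + 2.24934 + 2.52977 + 1.89677 + 1.06662 = 8.74249
Tail: a^5/(5!(1−ρ)) = 57.58056/(120·0.5501) = 0.87222
P₀ = 1/(8.74249 + 0.87222) = 1/9.61472 = 0.104007

Final: 0.104007


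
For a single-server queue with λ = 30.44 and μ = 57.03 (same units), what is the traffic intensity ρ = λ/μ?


ρ = λ/μ = 30.44/57.03 = 0.5338

Final: 0.5338


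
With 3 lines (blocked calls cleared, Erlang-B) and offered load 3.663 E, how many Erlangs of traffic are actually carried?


B(3,3.663) = 0.418716 (Erlang-B)
Carried load = a(1 − B) = 3.663·(1 − 0.418716) = 3.663·0.581284 = 2.1292 E

Final: 2.1292 Erlangs


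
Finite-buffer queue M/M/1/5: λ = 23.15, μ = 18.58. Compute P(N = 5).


ρ = λ/μ = 23.15/18.58 = 1.2460
P_K = (1−ρ)ρ^K/(1−ρ^(K+1)) = (-0.2460·3.002800)/(1 − 3.741379)
= -0.738579/-2.741379 = 0.269419

Final: 0.269419


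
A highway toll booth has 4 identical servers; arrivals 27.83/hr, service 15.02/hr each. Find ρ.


ρ = λ/(cμ) = 27.83/(4·15.02) = 27.83/60.08 = 0.4632

Final: 0.4632


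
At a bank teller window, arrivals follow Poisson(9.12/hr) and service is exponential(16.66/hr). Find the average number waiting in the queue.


ρ = 9.12/16.66 = 0.5474
Lq = ρ²/(1−ρ) = 0.2997/0.4526 = 0.6621

Final: 0.6621


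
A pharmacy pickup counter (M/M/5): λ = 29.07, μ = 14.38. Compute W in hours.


a = 2.0216; ρ = 0.4043; P₀ = 0.131406
Lq = P₀·a^c·ρ/(c!(1−ρ)²) = 0.04213
Wq = Lq/λ = 0.04213/29.07 = 0.001449 hr
W = Wq + 1/μ = 0.001449 + 0.06954 = 0.07099 hr

Final: 0.07099 hr


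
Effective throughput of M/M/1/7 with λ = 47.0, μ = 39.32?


ρ = 1.1953; P_K = (1−ρ)ρ^7/(1−ρ^8) = 0.214992
λ_eff = λ(1 − P_K) = 47.0·(1 − 0.214992) = 47.0·0.785008 = 36.8954 /hr

Final: 36.8954 /hr


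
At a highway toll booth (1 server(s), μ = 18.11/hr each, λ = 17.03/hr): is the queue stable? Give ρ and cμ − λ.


Total capacity cμ = 1·18.11 = 18.11/hr
ρ = λ/(cμ) = 17.03/18.11 = 0.9404
Stable ⇔ ρ < 1: YES
Spare capacity = cμ − λ = 18.11 − 17.03 = 1.08/hr

Final: ρ = 0.9404; stable; margin = 1.08/hr


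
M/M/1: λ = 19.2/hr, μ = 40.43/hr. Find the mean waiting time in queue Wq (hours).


ρ = 19.2/40.43 = 0.4749
Wq = ρ/(μ−λ) = 0.4749/(40.43 − 19.2) = 0.4749/21.23 = 0.02237 hr

Final: 0.02237 hr


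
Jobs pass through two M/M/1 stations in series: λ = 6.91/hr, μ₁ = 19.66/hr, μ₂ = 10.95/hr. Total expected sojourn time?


Each node sees arrival rate λ = 6.91/hr (tandem ⇒ throughput preserved).
W₁ = 1/(μ₁−λ) = 1/(19.66−6.91) = 0.07843 hr
W₂ = 1/(μ₂−λ) = 1/(10.95−6.91) = 0.24752 hr
W_total = W₁ + W₂ = 0.07843 + 0.24752 = 0.32596 hr

Final: 0.32596 hr


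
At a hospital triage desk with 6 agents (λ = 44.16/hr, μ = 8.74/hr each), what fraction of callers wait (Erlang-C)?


a = λ/μ = 5.0526; ρ = a/6 = 0.8421
P₀ = 0.004145 (from M/M/c formula)
C(c,a) = [a^c/(c!(1−ρ))]·P₀ = [16638.17901/(720·0.1579)]·0.004145
= 146.35435·0.004145 = 0.606608

Final: 0.606608


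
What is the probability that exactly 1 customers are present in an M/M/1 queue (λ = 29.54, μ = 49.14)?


ρ = 29.54/49.14 = 0.6011
P_n = (1−ρ)·ρ^n = (1 − 0.6011)·0.6011^1 = 0.3989·0.601140 = 0.239771

Final: 0.239771


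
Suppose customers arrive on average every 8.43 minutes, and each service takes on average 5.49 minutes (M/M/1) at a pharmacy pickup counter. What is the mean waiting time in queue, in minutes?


λ = 60/8.43 = 7.1174 /hr
μ = 60/5.49 = 10.9290 /hr
ρ = λ/μ = 7.1174/10.9290 = 0.6512
Wq = ρ/(μ−λ) = 0.6512/(10.9290−7.1174) = 0.17086 hr
In minutes: 0.17086·60 = 10.252 min

Final: 10.252 min


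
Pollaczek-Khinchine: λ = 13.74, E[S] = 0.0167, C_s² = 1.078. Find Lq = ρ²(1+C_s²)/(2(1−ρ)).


ρ = λ·E[S] = 13.74·0.0167 = 0.2295
Lq = ρ²(1+C_s²)/(2(1−ρ)) = 0.05265·(1+1.078)/(2·0.7705)
= 0.05265·2.0780/1.5411 = 0.07099

Final: 0.07099


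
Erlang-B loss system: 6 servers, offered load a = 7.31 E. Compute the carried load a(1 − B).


B(6,7.31) = 0.350299 (Erlang-B)
Carried load = a(1 − B) = 7.31·(1 − 0.350299) = 7.31·0.649701 = 4.7493 E

Final: 4.7493 Erlangs


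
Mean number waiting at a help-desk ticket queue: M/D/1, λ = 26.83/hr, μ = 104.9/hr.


ρ = 26.83/104.9 = 0.2558
M/D/1: Lq = ρ²/(2(1−ρ)) = 0.06542/(2·0.7442) = 0.04395

Final: 0.04395


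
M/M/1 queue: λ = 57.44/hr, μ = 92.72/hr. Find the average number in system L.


ρ = λ/μ = 57.44/92.72 = 0.6195
L = ρ/(1−ρ) = 0.6195/(1 − 0.6195) = 0.6195/0.3805 = 1.6281

Final: 1.6281


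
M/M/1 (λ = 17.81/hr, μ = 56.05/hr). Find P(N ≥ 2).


ρ = 17.81/56.05 = 0.3178
P(N ≥ n) = ρ^n = 0.3178^2 = 0.100966

Final: 0.100966


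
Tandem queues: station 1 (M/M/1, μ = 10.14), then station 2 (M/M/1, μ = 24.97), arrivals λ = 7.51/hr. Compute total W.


Each node sees arrival rate λ = 7.51/hr (tandem ⇒ throughput preserved).
W₁ = 1/(μ₁−λ) = 1/(10.14−7.51) = 0.38023 hr
W₂ = 1/(μ₂−λ) = 1/(24.97−7.51) = 0.05727 hr
W_total = W₁ + W₂ = 0.38023 + 0.05727 = 0.43750 hr

Final: 0.43750 hr


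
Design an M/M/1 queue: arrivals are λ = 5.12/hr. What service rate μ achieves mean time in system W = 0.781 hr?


W = 1/(μ−λ) ⇒ μ − λ = 1/W = 1/0.781 = 1.2804
μ = λ + 1/W = 5.12 + 1.2804 = 6.4004 per hr

Final: 6.4004 /hr


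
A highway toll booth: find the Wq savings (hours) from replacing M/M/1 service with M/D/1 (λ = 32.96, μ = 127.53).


ρ = 32.96/127.53 = 0.2584
Wq(M/M/1) = ρ/(μ−λ) = 0.2584/94.57 = 0.002733 hr
Wq(M/D/1) = ρ/(2(μ−λ)) = 0.001366 hr
Savings = 0.002733 − 0.001366 = 0.001366 hr

Final: 0.001366 hr


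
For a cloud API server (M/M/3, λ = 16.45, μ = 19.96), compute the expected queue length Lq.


a = λ/μ = 0.8241; ρ = a/3 = 0.2747
P₀ = 0.436225
Lq = P₀·a^c·ρ / (c!·(1−ρ)²) = 0.436225·0.55978·0.2747/(6·0.52604)
= 0.02125

Final: 0.02125


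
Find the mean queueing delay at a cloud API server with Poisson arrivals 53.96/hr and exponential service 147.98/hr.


ρ = 53.96/147.98 = 0.3646
Wq = ρ/(μ−λ) = 0.3646/(147.98 − 53.96) = 0.3646/94.02 = 0.003878 hr

Final: 0.003878 hr


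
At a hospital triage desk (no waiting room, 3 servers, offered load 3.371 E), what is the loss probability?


B(c,a) = (a^c/c!) / Σ_{k=0}^{c} a^k/k!
a^3/3! = 6.384472
Σ terms (k=0..3): 1.00000 + 3.37100 + 5.68182 + 6.38447 = 16.437293
B = 6.384472/16.437293 = 0.388414

Final: 0.388414


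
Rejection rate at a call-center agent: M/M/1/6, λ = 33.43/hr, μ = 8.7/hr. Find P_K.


ρ = λ/μ = 33.43/8.7 = 3.8425
P_K = (1−ρ)ρ^K/(1−ρ^(K+1)) = (-2.8425·3218.864861)/(1 − 12368.580723)
= -9149.715862/-12367.580723 = 0.739815

Final: 0.739815


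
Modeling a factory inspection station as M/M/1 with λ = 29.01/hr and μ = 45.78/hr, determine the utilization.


ρ = λ/μ = 29.01/45.78 = 0.6337

Final: 0.6337


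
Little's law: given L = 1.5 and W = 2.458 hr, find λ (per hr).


λ = L/W = 1.5/2.458 = 0.6103 /hr

Final: 0.6103 /hr


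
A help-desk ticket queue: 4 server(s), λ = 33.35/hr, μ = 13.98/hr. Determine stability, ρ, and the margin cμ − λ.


Total capacity cμ = 4·13.98 = 55.92/hr
ρ = λ/(cμ) = 33.35/55.92 = 0.5964
Stable ⇔ ρ < 1: YES
Spare capacity = cμ − λ = 55.92 − 33.35 = 22.57/hr

Final: ρ = 0.5964; stable; margin = 22.57/hr


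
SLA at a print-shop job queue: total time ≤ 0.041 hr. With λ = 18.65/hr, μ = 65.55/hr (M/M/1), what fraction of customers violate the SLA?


W ~ Exponential(μ−λ) for M/M/1.
μ − λ = 65.55 − 18.65 = 46.9000
P(W > t) = e^{−(μ−λ)t} = e^{−1.9229} = 0.146182

Final: 0.146182


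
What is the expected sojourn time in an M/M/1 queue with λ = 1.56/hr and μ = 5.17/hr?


W = 1/(μ−λ) = 1/(5.17 − 1.56) = 1/3.61 = 0.2770 hr

Final: 0.2770 hr


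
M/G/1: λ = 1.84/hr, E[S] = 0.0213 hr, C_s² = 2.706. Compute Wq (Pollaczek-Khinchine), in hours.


ρ = λ·E[S] = 1.84·0.0213 = 0.03919
E[S²] = E[S]²(1+C_s²) = 0.0213²·(1+2.706) = 0.001681
Wq = λ·E[S²]/(2(1−ρ)) = 1.84·0.001681/(2·0.9608) = 0.001610 hr

Final: 0.001610 hr


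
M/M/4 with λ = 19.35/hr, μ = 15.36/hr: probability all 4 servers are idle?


a = λ/μ = 19.35/15.36 = 1.2598; ρ = a/c = 0.3149
Σ_{k=0}^{3} a^k/k! (terms k=0..3) = 1.00000 + 1.25977 + 0.79350 + 0.33321 = 3.38648
Tail: a^4/(4!(1−ρ)) = 2.51860/(24·0.6851) = 0.15319
P₀ = 1/(3.38648 + 0.15319) = 1/3.53967 = 0.282512

Final: 0.282512


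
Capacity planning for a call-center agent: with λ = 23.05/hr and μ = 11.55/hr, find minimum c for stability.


Stability requires cμ > λ ⇔ c > λ/μ.
λ/μ = 23.05/11.55 = 1.9957
Minimum integer c = ⌊1.9957⌋ + 1 = 2
Check: 2·11.55 = 23.10 > 23.05, while 1·11.55 = 11.55 ≤ 23.05

Final: 2 servers


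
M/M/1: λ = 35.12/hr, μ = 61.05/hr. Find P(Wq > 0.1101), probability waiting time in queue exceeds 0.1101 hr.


ρ = 35.12/61.05 = 0.5753
P(Wq > t) = ρ·e^{−(μ−λ)t} = 0.5753·e^{−2.8549}
= 0.5753·0.057562 = 0.033113

Final: 0.033113


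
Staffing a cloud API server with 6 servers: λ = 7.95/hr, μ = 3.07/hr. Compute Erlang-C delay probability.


a = λ/μ = 2.5896; ρ = a/6 = 0.4316
P₀ = 0.074528 (from M/M/c formula)
C(c,a) = [a^c/(c!(1−ρ))]·P₀ = [301.55916/(720·0.5684)]·0.074528
= 0.73686·0.074528 = 0.054916

Final: 0.054916


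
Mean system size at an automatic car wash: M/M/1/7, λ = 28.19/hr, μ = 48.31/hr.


ρ = 28.19/48.31 = 0.5835
L = ρ[1 − (K+1)ρ^K + Kρ^(K+1)] / [(1−ρ)(1−ρ^(K+1))]
Numerator: 0.5835·(1 − 8·0.023036 + 7·0.013442) = 0.530893
Denominator: (0.4165)·(0.986558) = 0.410879
L = 0.530893/0.410879 = 1.2921

Final: 1.2921


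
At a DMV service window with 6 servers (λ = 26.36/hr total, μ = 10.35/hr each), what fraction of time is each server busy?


ρ = λ/(cμ) = 26.36/(6·10.35) = 26.36/62.10 = 0.4245

Final: 0.4245


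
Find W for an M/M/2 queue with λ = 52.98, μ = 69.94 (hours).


a = 0.7575; ρ = 0.3788; P₀ = 0.450586
Lq = P₀·a^c·ρ/(c!(1−ρ)²) = 0.12687
Wq = Lq/λ = 0.12687/52.98 = 0.002395 hr
W = Wq + 1/μ = 0.002395 + 0.01430 = 0.01669 hr

Final: 0.01669 hr


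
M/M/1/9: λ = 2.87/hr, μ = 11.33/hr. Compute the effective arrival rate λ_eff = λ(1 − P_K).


ρ = 0.2533; P_K = (1−ρ)ρ^9/(1−ρ^10) = 0.000003206
λ_eff = λ(1 − P_K) = 2.87·(1 − 0.000003206) = 2.87·0.999997 = 2.8700 /hr

Final: 2.8700 /hr


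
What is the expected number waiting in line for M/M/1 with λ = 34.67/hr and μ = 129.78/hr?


ρ = 34.67/129.78 = 0.2671
Lq = ρ²/(1−ρ) = 0.07137/0.7329 = 0.09738

Final: 0.09738


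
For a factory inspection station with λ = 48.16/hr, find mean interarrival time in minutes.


Mean interarrival time = 1/λ = 1/48.16 hour = 0.02076 hour
In minutes: 0.02076 × 60 = 1.2458 min

Final: 1.2458 min


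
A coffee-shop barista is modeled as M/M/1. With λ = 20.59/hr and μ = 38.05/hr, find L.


ρ = λ/μ = 20.59/38.05 = 0.5411
L = ρ/(1−ρ) = 0.5411/(1 − 0.5411) = 0.5411/0.4589 = 1.1793

Final: 1.1793


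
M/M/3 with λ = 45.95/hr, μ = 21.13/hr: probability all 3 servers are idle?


a = λ/μ = 45.95/21.13 = 2.1746; ρ = a/c = 0.7249
Σ_{k=0}^{2} a^k/k! (terms k=0..2) = 1.00000 + 2.17463 + 2.36451 = 5.53915
Tail: a^3/(3!(1−ρ)) = 10.28390/(6·0.2751) = 6.22990
P₀ = 1/(5.53915 + 6.22990) = 1/11.76905 = 0.084969

Final: 0.084969


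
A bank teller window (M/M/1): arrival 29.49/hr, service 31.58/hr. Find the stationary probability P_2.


ρ = 29.49/31.58 = 0.9338
P_n = (1−ρ)·ρ^n = (1 − 0.9338)·0.9338^2 = 0.06618·0.872018 = 0.057711

Final: 0.057711


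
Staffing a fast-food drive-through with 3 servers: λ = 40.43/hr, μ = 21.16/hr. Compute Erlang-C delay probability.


a = λ/μ = 1.9107; ρ = a/3 = 0.6369
P₀ = 0.125981 (from M/M/c formula)
C(c,a) = [a^c/(c!(1−ρ))]·P₀ = [6.97532/(6·0.3631)]·0.125981
= 3.20169·0.125981 = 0.403351

Final: 0.403351


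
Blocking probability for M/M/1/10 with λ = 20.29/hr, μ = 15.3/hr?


ρ = λ/μ = 20.29/15.3 = 1.3261
P_K = (1−ρ)ρ^K/(1−ρ^(K+1)) = (-0.3261·16.823105)/(1 − 22.309857)
= -5.486751/-21.309857 = 0.257475

Final: 0.257475


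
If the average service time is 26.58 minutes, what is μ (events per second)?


μ = 1/(service time) in consistent units.
1 second = 0.0166667 min, so μ = 0.0166667/26.58 = 0.0006270 per second

Final: 0.0006270 /sec


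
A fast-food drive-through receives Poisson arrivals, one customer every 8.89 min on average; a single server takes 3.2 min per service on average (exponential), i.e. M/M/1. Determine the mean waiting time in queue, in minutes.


λ = 60/8.89 = 6.7492 /hr
μ = 60/3.2 = 18.7500 /hr
ρ = λ/μ = 6.7492/18.7500 = 0.3600
Wq = ρ/(μ−λ) = 0.3600/(18.7500−6.7492) = 0.02999 hr
In minutes: 0.02999·60 = 1.800 min

Final: 1.800 min
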